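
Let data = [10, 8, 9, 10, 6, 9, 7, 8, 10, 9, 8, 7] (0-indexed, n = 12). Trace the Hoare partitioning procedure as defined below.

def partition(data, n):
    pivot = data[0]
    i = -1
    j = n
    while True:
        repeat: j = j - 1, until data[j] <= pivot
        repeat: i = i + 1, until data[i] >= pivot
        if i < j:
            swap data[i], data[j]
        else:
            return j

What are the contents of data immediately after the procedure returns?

pivot=10
j stops at 11 (7), i stops at 0 (10); swap ⇒ [7, 8, 9, 10, 6, 9, 7, 8, 10, 9, 8, 10]
j stops at 10 (8), i stops at 3 (10); swap ⇒ [7, 8, 9, 8, 6, 9, 7, 8, 10, 9, 10, 10]
j stops at 9 (9), i stops at 8 (10); swap ⇒ [7, 8, 9, 8, 6, 9, 7, 8, 9, 10, 10, 10]
j stops at 8, i stops at 9; i≥j ⇒ return 8. data=[7, 8, 9, 8, 6, 9, 7, 8, 9, 10, 10, 10]

[7, 8, 9, 8, 6, 9, 7, 8, 9, 10, 10, 10]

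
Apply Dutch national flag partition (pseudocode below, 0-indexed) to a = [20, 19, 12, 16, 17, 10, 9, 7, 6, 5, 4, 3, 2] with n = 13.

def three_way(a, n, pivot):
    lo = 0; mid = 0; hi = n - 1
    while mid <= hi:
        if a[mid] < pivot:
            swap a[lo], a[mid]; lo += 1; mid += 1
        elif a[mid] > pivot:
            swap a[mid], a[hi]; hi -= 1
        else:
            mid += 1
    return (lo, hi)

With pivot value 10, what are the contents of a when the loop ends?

[2, 3, 4, 5, 6, 9, 7, 10, 17, 16, 12, 19, 20]

lo=0 mid=0 hi=12
20>10: swap(0,12), hi=11 ⇒ [2, 19, 12, 16, 17, 10, 9, 7, 6, 5, 4, 3, 20]
2<10: swap(0,0), lo=1 mid=1 ⇒ [2, 19, 12, 16, 17, 10, 9, 7, 6, 5, 4, 3, 20]
19>10: swap(1,11), hi=10 ⇒ [2, 3, 12, 16, 17, 10, 9, 7, 6, 5, 4, 19, 20]
3<10: swap(1,1), lo=2 mid=2 ⇒ [2, 3, 12, 16, 17, 10, 9, 7, 6, 5, 4, 19, 20]
12>10: swap(2,10), hi=9 ⇒ [2, 3, 4, 16, 17, 10, 9, 7, 6, 5, 12, 19, 20]
4<10: swap(2,2), lo=3 mid=3 ⇒ [2, 3, 4, 16, 17, 10, 9, 7, 6, 5, 12, 19, 20]
16>10: swap(3,9), hi=8 ⇒ [2, 3, 4, 5, 17, 10, 9, 7, 6, 16, 12, 19, 20]
5<10: swap(3,3), lo=4 mid=4 ⇒ [2, 3, 4, 5, 17, 10, 9, 7, 6, 16, 12, 19, 20]
17>10: swap(4,8), hi=7 ⇒ [2, 3, 4, 5, 6, 10, 9, 7, 17, 16, 12, 19, 20]
6<10: swap(4,4), lo=5 mid=5 ⇒ [2, 3, 4, 5, 6, 10, 9, 7, 17, 16, 12, 19, 20]
10=10: mid=6
9<10: swap(5,6), lo=6 mid=7 ⇒ [2, 3, 4, 5, 6, 9, 10, 7, 17, 16, 12, 19, 20]
7<10: swap(6,7), lo=7 mid=8 ⇒ [2, 3, 4, 5, 6, 9, 7, 10, 17, 16, 12, 19, 20]
done. lo=7 hi=7; a=[2, 3, 4, 5, 6, 9, 7, 10, 17, 16, 12, 19, 20]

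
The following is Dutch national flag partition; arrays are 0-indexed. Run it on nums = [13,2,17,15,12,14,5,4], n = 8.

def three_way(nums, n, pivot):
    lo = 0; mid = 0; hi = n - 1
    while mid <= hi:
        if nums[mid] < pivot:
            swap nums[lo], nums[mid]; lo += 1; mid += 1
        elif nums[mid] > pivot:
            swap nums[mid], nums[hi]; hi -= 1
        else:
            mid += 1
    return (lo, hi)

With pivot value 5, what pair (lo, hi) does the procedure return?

(2, 2)

pivot = 5; lo=0, mid=0, hi=7
nums[mid]=13>5: swap nums[0],nums[7]; hi=6 → [4,2,17,15,12,14,5,13]
nums[mid]=4<5: swap nums[0],nums[0]; lo=1,mid=1 → [4,2,17,15,12,14,5,13]
nums[mid]=2<5: swap nums[1],nums[1]; lo=2,mid=2 → [4,2,17,15,12,14,5,13]
nums[mid]=17>5: swap nums[2],nums[6]; hi=5 → [4,2,5,15,12,14,17,13]
nums[mid]=5=5: mid=3
nums[mid]=15>5: swap nums[3],nums[5]; hi=4 → [4,2,5,14,12,15,17,13]
nums[mid]=14>5: swap nums[3],nums[4]; hi=3 → [4,2,5,12,14,15,17,13]
nums[mid]=12>5: swap nums[3],nums[3]; hi=2 → [4,2,5,12,14,15,17,13]
end: lo=2, hi=2; nums = [4,2,5,12,14,15,17,13]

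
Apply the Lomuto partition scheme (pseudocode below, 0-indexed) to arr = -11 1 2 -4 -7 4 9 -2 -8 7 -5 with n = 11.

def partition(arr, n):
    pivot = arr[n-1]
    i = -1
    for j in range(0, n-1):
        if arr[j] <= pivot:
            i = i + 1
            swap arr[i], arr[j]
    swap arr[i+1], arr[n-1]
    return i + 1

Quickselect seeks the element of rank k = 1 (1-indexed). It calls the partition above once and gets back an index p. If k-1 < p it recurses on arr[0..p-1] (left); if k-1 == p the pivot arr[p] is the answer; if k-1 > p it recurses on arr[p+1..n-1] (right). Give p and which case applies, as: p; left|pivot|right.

pivot=-5, i=-1
j=0: -11≤-5, i=0, swap(0,0) ⇒ -11 1 2 -4 -7 4 9 -2 -8 7 -5
j=1: 1>-5, skip
j=2: 2>-5, skip
j=3: -4>-5, skip
j=4: -7≤-5, i=1, swap(1,4) ⇒ -11 -7 2 -4 1 4 9 -2 -8 7 -5
j=5: 4>-5, skip
j=6: 9>-5, skip
j=7: -2>-5, skip
j=8: -8≤-5, i=2, swap(2,8) ⇒ -11 -7 -8 -4 1 4 9 -2 2 7 -5
j=9: 7>-5, skip
swap(3,10) ⇒ -11 -7 -8 -5 1 4 9 -2 2 7 -4; return 3
p = 3; k-1 = 0 < 3 ⇒ left

3; left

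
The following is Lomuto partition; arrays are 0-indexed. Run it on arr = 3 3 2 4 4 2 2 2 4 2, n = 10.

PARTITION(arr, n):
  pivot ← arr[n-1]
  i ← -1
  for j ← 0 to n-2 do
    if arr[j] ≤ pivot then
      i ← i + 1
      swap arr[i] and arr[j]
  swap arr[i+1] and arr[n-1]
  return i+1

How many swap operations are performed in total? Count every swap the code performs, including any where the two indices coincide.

5

pivot = arr[9] = 2; i = -1
j=0: arr[0]=3 > 2 → no swap
j=1: arr[1]=3 > 2 → no swap
j=2: arr[2]=2 ≤ 2 → i=0, swap arr[0],arr[2] → 2 3 3 4 4 2 2 2 4 2
j=3: arr[3]=4 > 2 → no swap
j=4: arr[4]=4 > 2 → no swap
j=5: arr[5]=2 ≤ 2 → i=1, swap arr[1],arr[5] → 2 2 3 4 4 3 2 2 4 2
j=6: arr[6]=2 ≤ 2 → i=2, swap arr[2],arr[6] → 2 2 2 4 4 3 3 2 4 2
j=7: arr[7]=2 ≤ 2 → i=3, swap arr[3],arr[7] → 2 2 2 2 4 3 3 4 4 2
j=8: arr[8]=4 > 2 → no swap
final swap arr[4],arr[9] → 2 2 2 2 2 3 3 4 4 4; return 4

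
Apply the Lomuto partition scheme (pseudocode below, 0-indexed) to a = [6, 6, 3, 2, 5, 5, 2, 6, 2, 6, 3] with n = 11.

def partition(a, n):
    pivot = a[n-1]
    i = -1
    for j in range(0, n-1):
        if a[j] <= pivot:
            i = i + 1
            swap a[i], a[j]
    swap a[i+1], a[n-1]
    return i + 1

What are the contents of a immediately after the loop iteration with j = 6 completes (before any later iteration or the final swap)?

[3, 2, 2, 6, 5, 5, 6, 6, 2, 6, 3]

pivot = a[10] = 3; i = -1
j=0: a[0]=6 > 3 → no swap
j=1: a[1]=6 > 3 → no swap
j=2: a[2]=3 ≤ 3 → i=0, swap a[0],a[2] → [3, 6, 6, 2, 5, 5, 2, 6, 2, 6, 3]
j=3: a[3]=2 ≤ 3 → i=1, swap a[1],a[3] → [3, 2, 6, 6, 5, 5, 2, 6, 2, 6, 3]
j=4: a[4]=5 > 3 → no swap
j=5: a[5]=5 > 3 → no swap
j=6: a[6]=2 ≤ 3 → i=2, swap a[2],a[6] → [3, 2, 2, 6, 5, 5, 6, 6, 2, 6, 3]
(after j=6) a = [3, 2, 2, 6, 5, 5, 6, 6, 2, 6, 3]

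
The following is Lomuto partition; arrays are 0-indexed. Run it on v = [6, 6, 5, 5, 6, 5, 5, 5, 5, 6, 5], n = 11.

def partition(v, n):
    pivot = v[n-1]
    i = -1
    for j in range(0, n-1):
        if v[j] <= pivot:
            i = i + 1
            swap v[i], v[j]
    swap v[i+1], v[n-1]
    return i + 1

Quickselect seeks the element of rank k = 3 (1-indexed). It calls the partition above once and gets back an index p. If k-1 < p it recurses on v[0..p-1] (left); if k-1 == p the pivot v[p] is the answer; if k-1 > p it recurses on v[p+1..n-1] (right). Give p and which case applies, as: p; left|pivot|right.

pivot=5, i=-1
j=0: 6>5, skip
j=1: 6>5, skip
j=2: 5≤5, i=0, swap(0,2) ⇒ [5, 6, 6, 5, 6, 5, 5, 5, 5, 6, 5]
j=3: 5≤5, i=1, swap(1,3) ⇒ [5, 5, 6, 6, 6, 5, 5, 5, 5, 6, 5]
j=4: 6>5, skip
j=5: 5≤5, i=2, swap(2,5) ⇒ [5, 5, 5, 6, 6, 6, 5, 5, 5, 6, 5]
j=6: 5≤5, i=3, swap(3,6) ⇒ [5, 5, 5, 5, 6, 6, 6, 5, 5, 6, 5]
j=7: 5≤5, i=4, swap(4,7) ⇒ [5, 5, 5, 5, 5, 6, 6, 6, 5, 6, 5]
j=8: 5≤5, i=5, swap(5,8) ⇒ [5, 5, 5, 5, 5, 5, 6, 6, 6, 6, 5]
j=9: 6>5, skip
swap(6,10) ⇒ [5, 5, 5, 5, 5, 5, 5, 6, 6, 6, 6]; return 6
p = 6; k-1 = 2 < 6 ⇒ left

6; left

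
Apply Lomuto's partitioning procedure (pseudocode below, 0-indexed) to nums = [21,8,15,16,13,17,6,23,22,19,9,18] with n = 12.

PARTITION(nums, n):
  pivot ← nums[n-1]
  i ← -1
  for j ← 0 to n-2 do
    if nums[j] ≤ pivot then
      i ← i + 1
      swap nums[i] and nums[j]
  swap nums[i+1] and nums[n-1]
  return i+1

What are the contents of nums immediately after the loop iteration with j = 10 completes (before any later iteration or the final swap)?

[8,15,16,13,17,6,9,23,22,19,21,18]

pivot=18, i=-1
j=0: 21>18, skip
j=1: 8≤18, i=0, swap(0,1) ⇒ [8,21,15,16,13,17,6,23,22,19,9,18]
j=2: 15≤18, i=1, swap(1,2) ⇒ [8,15,21,16,13,17,6,23,22,19,9,18]
j=3: 16≤18, i=2, swap(2,3) ⇒ [8,15,16,21,13,17,6,23,22,19,9,18]
j=4: 13≤18, i=3, swap(3,4) ⇒ [8,15,16,13,21,17,6,23,22,19,9,18]
j=5: 17≤18, i=4, swap(4,5) ⇒ [8,15,16,13,17,21,6,23,22,19,9,18]
j=6: 6≤18, i=5, swap(5,6) ⇒ [8,15,16,13,17,6,21,23,22,19,9,18]
j=7: 23>18, skip
j=8: 22>18, skip
j=9: 19>18, skip
j=10: 9≤18, i=6, swap(6,10) ⇒ [8,15,16,13,17,6,9,23,22,19,21,18]
(after j=10) nums = [8,15,16,13,17,6,9,23,22,19,21,18]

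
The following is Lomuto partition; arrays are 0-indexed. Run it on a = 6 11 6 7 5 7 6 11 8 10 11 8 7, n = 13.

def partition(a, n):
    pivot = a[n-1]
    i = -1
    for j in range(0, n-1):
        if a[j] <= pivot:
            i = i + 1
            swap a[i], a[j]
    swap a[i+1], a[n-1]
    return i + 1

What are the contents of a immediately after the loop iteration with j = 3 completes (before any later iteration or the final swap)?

pivot=7, i=-1
j=0: 6≤7, i=0, swap(0,0) ⇒ 6 11 6 7 5 7 6 11 8 10 11 8 7
j=1: 11>7, skip
j=2: 6≤7, i=1, swap(1,2) ⇒ 6 6 11 7 5 7 6 11 8 10 11 8 7
j=3: 7≤7, i=2, swap(2,3) ⇒ 6 6 7 11 5 7 6 11 8 10 11 8 7
(after j=3) a = 6 6 7 11 5 7 6 11 8 10 11 8 7

6 6 7 11 5 7 6 11 8 10 11 8 7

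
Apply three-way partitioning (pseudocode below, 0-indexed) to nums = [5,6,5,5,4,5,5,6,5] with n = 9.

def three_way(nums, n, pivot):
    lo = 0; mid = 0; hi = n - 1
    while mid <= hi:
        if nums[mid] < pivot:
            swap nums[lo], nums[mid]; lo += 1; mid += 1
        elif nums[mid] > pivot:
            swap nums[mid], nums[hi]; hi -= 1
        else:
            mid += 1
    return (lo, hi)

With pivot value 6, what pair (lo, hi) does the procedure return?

(7, 8)

pivot = 6; lo=0, mid=0, hi=8
nums[mid]=5<6: swap nums[0],nums[0]; lo=1,mid=1 → [5,6,5,5,4,5,5,6,5]
nums[mid]=6=6: mid=2
nums[mid]=5<6: swap nums[1],nums[2]; lo=2,mid=3 → [5,5,6,5,4,5,5,6,5]
nums[mid]=5<6: swap nums[2],nums[3]; lo=3,mid=4 → [5,5,5,6,4,5,5,6,5]
nums[mid]=4<6: swap nums[3],nums[4]; lo=4,mid=5 → [5,5,5,4,6,5,5,6,5]
nums[mid]=5<6: swap nums[4],nums[5]; lo=5,mid=6 → [5,5,5,4,5,6,5,6,5]
nums[mid]=5<6: swap nums[5],nums[6]; lo=6,mid=7 → [5,5,5,4,5,5,6,6,5]
nums[mid]=6=6: mid=8
nums[mid]=5<6: swap nums[6],nums[8]; lo=7,mid=9 → [5,5,5,4,5,5,5,6,6]
end: lo=7, hi=8; nums = [5,5,5,4,5,5,5,6,6]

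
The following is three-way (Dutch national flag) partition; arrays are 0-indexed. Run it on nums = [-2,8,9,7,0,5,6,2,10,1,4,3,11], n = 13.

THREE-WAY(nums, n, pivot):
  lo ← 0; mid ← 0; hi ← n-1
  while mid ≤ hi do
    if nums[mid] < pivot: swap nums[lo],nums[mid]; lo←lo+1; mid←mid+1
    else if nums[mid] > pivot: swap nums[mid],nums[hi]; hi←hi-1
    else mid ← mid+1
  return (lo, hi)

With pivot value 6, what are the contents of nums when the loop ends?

[-2,3,4,1,0,5,2,6,10,7,9,11,8]

pivot = 6; lo=0, mid=0, hi=12
nums[mid]=-2<6: swap nums[0],nums[0]; lo=1,mid=1 → [-2,8,9,7,0,5,6,2,10,1,4,3,11]
nums[mid]=8>6: swap nums[1],nums[12]; hi=11 → [-2,11,9,7,0,5,6,2,10,1,4,3,8]
nums[mid]=11>6: swap nums[1],nums[11]; hi=10 → [-2,3,9,7,0,5,6,2,10,1,4,11,8]
nums[mid]=3<6: swap nums[1],nums[1]; lo=2,mid=2 → [-2,3,9,7,0,5,6,2,10,1,4,11,8]
nums[mid]=9>6: swap nums[2],nums[10]; hi=9 → [-2,3,4,7,0,5,6,2,10,1,9,11,8]
nums[mid]=4<6: swap nums[2],nums[2]; lo=3,mid=3 → [-2,3,4,7,0,5,6,2,10,1,9,11,8]
nums[mid]=7>6: swap nums[3],nums[9]; hi=8 → [-2,3,4,1,0,5,6,2,10,7,9,11,8]
nums[mid]=1<6: swap nums[3],nums[3]; lo=4,mid=4 → [-2,3,4,1,0,5,6,2,10,7,9,11,8]
nums[mid]=0<6: swap nums[4],nums[4]; lo=5,mid=5 → [-2,3,4,1,0,5,6,2,10,7,9,11,8]
nums[mid]=5<6: swap nums[5],nums[5]; lo=6,mid=6 → [-2,3,4,1,0,5,6,2,10,7,9,11,8]
nums[mid]=6=6: mid=7
nums[mid]=2<6: swap nums[6],nums[7]; lo=7,mid=8 → [-2,3,4,1,0,5,2,6,10,7,9,11,8]
nums[mid]=10>6: swap nums[8],nums[8]; hi=7 → [-2,3,4,1,0,5,2,6,10,7,9,11,8]
end: lo=7, hi=7; nums = [-2,3,4,1,0,5,2,6,10,7,9,11,8]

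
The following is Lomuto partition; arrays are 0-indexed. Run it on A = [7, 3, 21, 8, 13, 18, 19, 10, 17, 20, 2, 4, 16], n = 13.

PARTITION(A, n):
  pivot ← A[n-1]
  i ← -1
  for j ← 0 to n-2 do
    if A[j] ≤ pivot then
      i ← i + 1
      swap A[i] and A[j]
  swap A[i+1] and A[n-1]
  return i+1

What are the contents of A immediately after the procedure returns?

pivot=16, i=-1
j=0: 7≤16, i=0, swap(0,0) ⇒ [7, 3, 21, 8, 13, 18, 19, 10, 17, 20, 2, 4, 16]
j=1: 3≤16, i=1, swap(1,1) ⇒ [7, 3, 21, 8, 13, 18, 19, 10, 17, 20, 2, 4, 16]
j=2: 21>16, skip
j=3: 8≤16, i=2, swap(2,3) ⇒ [7, 3, 8, 21, 13, 18, 19, 10, 17, 20, 2, 4, 16]
j=4: 13≤16, i=3, swap(3,4) ⇒ [7, 3, 8, 13, 21, 18, 19, 10, 17, 20, 2, 4, 16]
j=5: 18>16, skip
j=6: 19>16, skip
j=7: 10≤16, i=4, swap(4,7) ⇒ [7, 3, 8, 13, 10, 18, 19, 21, 17, 20, 2, 4, 16]
j=8: 17>16, skip
j=9: 20>16, skip
j=10: 2≤16, i=5, swap(5,10) ⇒ [7, 3, 8, 13, 10, 2, 19, 21, 17, 20, 18, 4, 16]
j=11: 4≤16, i=6, swap(6,11) ⇒ [7, 3, 8, 13, 10, 2, 4, 21, 17, 20, 18, 19, 16]
swap(7,12) ⇒ [7, 3, 8, 13, 10, 2, 4, 16, 17, 20, 18, 19, 21]; return 7

[7, 3, 8, 13, 10, 2, 4, 16, 17, 20, 18, 19, 21]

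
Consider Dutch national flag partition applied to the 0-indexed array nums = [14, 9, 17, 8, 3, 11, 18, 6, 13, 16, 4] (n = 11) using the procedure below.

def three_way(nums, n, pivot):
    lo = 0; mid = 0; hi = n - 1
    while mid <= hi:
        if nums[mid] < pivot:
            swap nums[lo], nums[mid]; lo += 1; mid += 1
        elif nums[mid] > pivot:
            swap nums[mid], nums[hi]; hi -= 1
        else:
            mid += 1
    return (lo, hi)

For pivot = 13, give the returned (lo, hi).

pivot = 13; lo=0, mid=0, hi=10
nums[mid]=14>13: swap nums[0],nums[10]; hi=9 → [4, 9, 17, 8, 3, 11, 18, 6, 13, 16, 14]
nums[mid]=4<13: swap nums[0],nums[0]; lo=1,mid=1 → [4, 9, 17, 8, 3, 11, 18, 6, 13, 16, 14]
nums[mid]=9<13: swap nums[1],nums[1]; lo=2,mid=2 → [4, 9, 17, 8, 3, 11, 18, 6, 13, 16, 14]
nums[mid]=17>13: swap nums[2],nums[9]; hi=8 → [4, 9, 16, 8, 3, 11, 18, 6, 13, 17, 14]
nums[mid]=16>13: swap nums[2],nums[8]; hi=7 → [4, 9, 13, 8, 3, 11, 18, 6, 16, 17, 14]
nums[mid]=13=13: mid=3
nums[mid]=8<13: swap nums[2],nums[3]; lo=3,mid=4 → [4, 9, 8, 13, 3, 11, 18, 6, 16, 17, 14]
nums[mid]=3<13: swap nums[3],nums[4]; lo=4,mid=5 → [4, 9, 8, 3, 13, 11, 18, 6, 16, 17, 14]
nums[mid]=11<13: swap nums[4],nums[5]; lo=5,mid=6 → [4, 9, 8, 3, 11, 13, 18, 6, 16, 17, 14]
nums[mid]=18>13: swap nums[6],nums[7]; hi=6 → [4, 9, 8, 3, 11, 13, 6, 18, 16, 17, 14]
nums[mid]=6<13: swap nums[5],nums[6]; lo=6,mid=7 → [4, 9, 8, 3, 11, 6, 13, 18, 16, 17, 14]
end: lo=6, hi=6; nums = [4, 9, 8, 3, 11, 6, 13, 18, 16, 17, 14]

(6, 6)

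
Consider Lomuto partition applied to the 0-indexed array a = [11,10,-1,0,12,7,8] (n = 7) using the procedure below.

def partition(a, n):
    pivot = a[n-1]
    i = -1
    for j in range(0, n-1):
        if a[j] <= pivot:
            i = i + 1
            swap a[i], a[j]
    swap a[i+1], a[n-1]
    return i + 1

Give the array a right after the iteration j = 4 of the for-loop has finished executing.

pivot = a[6] = 8; i = -1
j=0: a[0]=11 > 8 → no swap
j=1: a[1]=10 > 8 → no swap
j=2: a[2]=-1 ≤ 8 → i=0, swap a[0],a[2] → [-1,10,11,0,12,7,8]
j=3: a[3]=0 ≤ 8 → i=1, swap a[1],a[3] → [-1,0,11,10,12,7,8]
j=4: a[4]=12 > 8 → no swap
(after j=4) a = [-1,0,11,10,12,7,8]

[-1,0,11,10,12,7,8]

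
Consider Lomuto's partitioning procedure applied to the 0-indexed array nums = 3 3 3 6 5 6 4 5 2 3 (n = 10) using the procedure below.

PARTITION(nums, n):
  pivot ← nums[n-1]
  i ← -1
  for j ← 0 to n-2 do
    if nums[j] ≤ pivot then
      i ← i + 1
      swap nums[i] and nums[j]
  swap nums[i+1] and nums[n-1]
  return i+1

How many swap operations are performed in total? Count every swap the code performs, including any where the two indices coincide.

5

pivot = nums[9] = 3; i = -1
j=0: nums[0]=3 ≤ 3 → i=0, swap nums[0],nums[0] (no change) → 3 3 3 6 5 6 4 5 2 3
j=1: nums[1]=3 ≤ 3 → i=1, swap nums[1],nums[1] (no change) → 3 3 3 6 5 6 4 5 2 3
j=2: nums[2]=3 ≤ 3 → i=2, swap nums[2],nums[2] (no change) → 3 3 3 6 5 6 4 5 2 3
j=3: nums[3]=6 > 3 → no swap
j=4: nums[4]=5 > 3 → no swap
j=5: nums[5]=6 > 3 → no swap
j=6: nums[6]=4 > 3 → no swap
j=7: nums[7]=5 > 3 → no swap
j=8: nums[8]=2 ≤ 3 → i=3, swap nums[3],nums[8] → 3 3 3 2 5 6 4 5 6 3
final swap nums[4],nums[9] → 3 3 3 2 3 6 4 5 6 5; return 4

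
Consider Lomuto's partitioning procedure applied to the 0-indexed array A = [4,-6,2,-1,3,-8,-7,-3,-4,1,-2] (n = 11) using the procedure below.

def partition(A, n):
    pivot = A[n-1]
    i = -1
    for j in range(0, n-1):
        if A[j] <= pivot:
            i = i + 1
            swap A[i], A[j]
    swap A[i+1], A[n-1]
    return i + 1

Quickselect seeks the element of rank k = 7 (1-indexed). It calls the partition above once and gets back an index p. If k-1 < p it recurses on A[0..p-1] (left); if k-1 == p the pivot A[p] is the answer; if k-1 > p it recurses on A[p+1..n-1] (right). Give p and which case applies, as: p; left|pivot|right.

5; right

pivot = A[10] = -2; i = -1
j=0: A[0]=4 > -2 → no swap
j=1: A[1]=-6 ≤ -2 → i=0, swap A[0],A[1] → [-6,4,2,-1,3,-8,-7,-3,-4,1,-2]
j=2: A[2]=2 > -2 → no swap
j=3: A[3]=-1 > -2 → no swap
j=4: A[4]=3 > -2 → no swap
j=5: A[5]=-8 ≤ -2 → i=1, swap A[1],A[5] → [-6,-8,2,-1,3,4,-7,-3,-4,1,-2]
j=6: A[6]=-7 ≤ -2 → i=2, swap A[2],A[6] → [-6,-8,-7,-1,3,4,2,-3,-4,1,-2]
j=7: A[7]=-3 ≤ -2 → i=3, swap A[3],A[7] → [-6,-8,-7,-3,3,4,2,-1,-4,1,-2]
j=8: A[8]=-4 ≤ -2 → i=4, swap A[4],A[8] → [-6,-8,-7,-3,-4,4,2,-1,3,1,-2]
j=9: A[9]=1 > -2 → no swap
final swap A[5],A[10] → [-6,-8,-7,-3,-4,-2,2,-1,3,1,4]; return 5
p = 5; k-1 = 6 > 5 ⇒ right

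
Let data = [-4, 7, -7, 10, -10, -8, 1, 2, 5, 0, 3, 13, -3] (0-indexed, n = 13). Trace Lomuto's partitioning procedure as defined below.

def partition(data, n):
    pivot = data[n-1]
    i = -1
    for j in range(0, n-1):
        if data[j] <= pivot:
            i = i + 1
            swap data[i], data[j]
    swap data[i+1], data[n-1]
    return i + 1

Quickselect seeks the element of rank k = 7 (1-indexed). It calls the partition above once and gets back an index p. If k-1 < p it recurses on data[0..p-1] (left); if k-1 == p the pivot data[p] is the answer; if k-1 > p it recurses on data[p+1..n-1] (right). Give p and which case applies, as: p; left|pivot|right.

4; right

pivot = data[12] = -3; i = -1
j=0: data[0]=-4 ≤ -3 → i=0, swap data[0],data[0] (no change) → [-4, 7, -7, 10, -10, -8, 1, 2, 5, 0, 3, 13, -3]
j=1: data[1]=7 > -3 → no swap
j=2: data[2]=-7 ≤ -3 → i=1, swap data[1],data[2] → [-4, -7, 7, 10, -10, -8, 1, 2, 5, 0, 3, 13, -3]
j=3: data[3]=10 > -3 → no swap
j=4: data[4]=-10 ≤ -3 → i=2, swap data[2],data[4] → [-4, -7, -10, 10, 7, -8, 1, 2, 5, 0, 3, 13, -3]
j=5: data[5]=-8 ≤ -3 → i=3, swap data[3],data[5] → [-4, -7, -10, -8, 7, 10, 1, 2, 5, 0, 3, 13, -3]
j=6: data[6]=1 > -3 → no swap
j=7: data[7]=2 > -3 → no swap
j=8: data[8]=5 > -3 → no swap
j=9: data[9]=0 > -3 → no swap
j=10: data[10]=3 > -3 → no swap
j=11: data[11]=13 > -3 → no swap
final swap data[4],data[12] → [-4, -7, -10, -8, -3, 10, 1, 2, 5, 0, 3, 13, 7]; return 4
p = 4; k-1 = 6 > 4 ⇒ right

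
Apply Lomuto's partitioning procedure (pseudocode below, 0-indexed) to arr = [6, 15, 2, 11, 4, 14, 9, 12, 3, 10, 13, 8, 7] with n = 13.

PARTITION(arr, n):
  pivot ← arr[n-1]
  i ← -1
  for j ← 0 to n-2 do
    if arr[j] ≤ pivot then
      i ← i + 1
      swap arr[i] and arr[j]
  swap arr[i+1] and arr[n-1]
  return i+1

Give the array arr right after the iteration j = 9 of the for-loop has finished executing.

[6, 2, 4, 3, 15, 14, 9, 12, 11, 10, 13, 8, 7]

pivot = arr[12] = 7; i = -1
j=0: arr[0]=6 ≤ 7 → i=0, swap arr[0],arr[0] (no change) → [6, 15, 2, 11, 4, 14, 9, 12, 3, 10, 13, 8, 7]
j=1: arr[1]=15 > 7 → no swap
j=2: arr[2]=2 ≤ 7 → i=1, swap arr[1],arr[2] → [6, 2, 15, 11, 4, 14, 9, 12, 3, 10, 13, 8, 7]
j=3: arr[3]=11 > 7 → no swap
j=4: arr[4]=4 ≤ 7 → i=2, swap arr[2],arr[4] → [6, 2, 4, 11, 15, 14, 9, 12, 3, 10, 13, 8, 7]
j=5: arr[5]=14 > 7 → no swap
j=6: arr[6]=9 > 7 → no swap
j=7: arr[7]=12 > 7 → no swap
j=8: arr[8]=3 ≤ 7 → i=3, swap arr[3],arr[8] → [6, 2, 4, 3, 15, 14, 9, 12, 11, 10, 13, 8, 7]
j=9: arr[9]=10 > 7 → no swap
(after j=9) arr = [6, 2, 4, 3, 15, 14, 9, 12, 11, 10, 13, 8, 7]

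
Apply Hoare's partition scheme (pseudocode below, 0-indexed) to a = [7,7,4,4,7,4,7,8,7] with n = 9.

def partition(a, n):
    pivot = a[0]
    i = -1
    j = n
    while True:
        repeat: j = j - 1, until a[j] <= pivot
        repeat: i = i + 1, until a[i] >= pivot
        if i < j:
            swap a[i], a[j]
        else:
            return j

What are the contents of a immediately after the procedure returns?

pivot=7
j stops at 8 (7), i stops at 0 (7); swap ⇒ [7,7,4,4,7,4,7,8,7]
j stops at 6 (7), i stops at 1 (7); swap ⇒ [7,7,4,4,7,4,7,8,7]
j stops at 5 (4), i stops at 4 (7); swap ⇒ [7,7,4,4,4,7,7,8,7]
j stops at 4, i stops at 5; i≥j ⇒ return 4. a=[7,7,4,4,4,7,7,8,7]

[7,7,4,4,4,7,7,8,7]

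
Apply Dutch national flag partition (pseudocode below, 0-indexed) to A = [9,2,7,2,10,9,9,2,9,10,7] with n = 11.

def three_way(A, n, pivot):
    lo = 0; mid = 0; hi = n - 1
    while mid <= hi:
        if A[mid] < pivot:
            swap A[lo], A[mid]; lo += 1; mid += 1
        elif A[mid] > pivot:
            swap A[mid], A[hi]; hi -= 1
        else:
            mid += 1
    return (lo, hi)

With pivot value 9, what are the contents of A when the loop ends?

pivot = 9; lo=0, mid=0, hi=10
A[mid]=9=9: mid=1
A[mid]=2<9: swap A[0],A[1]; lo=1,mid=2 → [2,9,7,2,10,9,9,2,9,10,7]
A[mid]=7<9: swap A[1],A[2]; lo=2,mid=3 → [2,7,9,2,10,9,9,2,9,10,7]
A[mid]=2<9: swap A[2],A[3]; lo=3,mid=4 → [2,7,2,9,10,9,9,2,9,10,7]
A[mid]=10>9: swap A[4],A[10]; hi=9 → [2,7,2,9,7,9,9,2,9,10,10]
A[mid]=7<9: swap A[3],A[4]; lo=4,mid=5 → [2,7,2,7,9,9,9,2,9,10,10]
A[mid]=9=9: mid=6
A[mid]=9=9: mid=7
A[mid]=2<9: swap A[4],A[7]; lo=5,mid=8 → [2,7,2,7,2,9,9,9,9,10,10]
A[mid]=9=9: mid=9
A[mid]=10>9: swap A[9],A[9]; hi=8 → [2,7,2,7,2,9,9,9,9,10,10]
end: lo=5, hi=8; A = [2,7,2,7,2,9,9,9,9,10,10]

[2,7,2,7,2,9,9,9,9,10,10]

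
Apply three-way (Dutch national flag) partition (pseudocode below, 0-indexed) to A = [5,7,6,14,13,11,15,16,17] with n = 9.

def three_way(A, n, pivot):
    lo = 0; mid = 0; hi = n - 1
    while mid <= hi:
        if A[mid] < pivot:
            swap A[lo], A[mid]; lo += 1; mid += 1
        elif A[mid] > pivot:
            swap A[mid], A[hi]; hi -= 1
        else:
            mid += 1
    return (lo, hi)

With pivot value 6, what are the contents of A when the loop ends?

pivot = 6; lo=0, mid=0, hi=8
A[mid]=5<6: swap A[0],A[0]; lo=1,mid=1 → [5,7,6,14,13,11,15,16,17]
A[mid]=7>6: swap A[1],A[8]; hi=7 → [5,17,6,14,13,11,15,16,7]
A[mid]=17>6: swap A[1],A[7]; hi=6 → [5,16,6,14,13,11,15,17,7]
A[mid]=16>6: swap A[1],A[6]; hi=5 → [5,15,6,14,13,11,16,17,7]
A[mid]=15>6: swap A[1],A[5]; hi=4 → [5,11,6,14,13,15,16,17,7]
A[mid]=11>6: swap A[1],A[4]; hi=3 → [5,13,6,14,11,15,16,17,7]
A[mid]=13>6: swap A[1],A[3]; hi=2 → [5,14,6,13,11,15,16,17,7]
A[mid]=14>6: swap A[1],A[2]; hi=1 → [5,6,14,13,11,15,16,17,7]
A[mid]=6=6: mid=2
end: lo=1, hi=1; A = [5,6,14,13,11,15,16,17,7]

[5,6,14,13,11,15,16,17,7]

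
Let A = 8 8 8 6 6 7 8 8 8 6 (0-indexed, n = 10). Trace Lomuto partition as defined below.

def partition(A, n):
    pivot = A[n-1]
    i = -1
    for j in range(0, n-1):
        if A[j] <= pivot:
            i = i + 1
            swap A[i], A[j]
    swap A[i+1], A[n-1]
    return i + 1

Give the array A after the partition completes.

pivot = A[9] = 6; i = -1
j=0: A[0]=8 > 6 → no swap
j=1: A[1]=8 > 6 → no swap
j=2: A[2]=8 > 6 → no swap
j=3: A[3]=6 ≤ 6 → i=0, swap A[0],A[3] → 6 8 8 8 6 7 8 8 8 6
j=4: A[4]=6 ≤ 6 → i=1, swap A[1],A[4] → 6 6 8 8 8 7 8 8 8 6
j=5: A[5]=7 > 6 → no swap
j=6: A[6]=8 > 6 → no swap
j=7: A[7]=8 > 6 → no swap
j=8: A[8]=8 > 6 → no swap
final swap A[2],A[9] → 6 6 6 8 8 7 8 8 8 8; return 2

6 6 6 8 8 7 8 8 8 8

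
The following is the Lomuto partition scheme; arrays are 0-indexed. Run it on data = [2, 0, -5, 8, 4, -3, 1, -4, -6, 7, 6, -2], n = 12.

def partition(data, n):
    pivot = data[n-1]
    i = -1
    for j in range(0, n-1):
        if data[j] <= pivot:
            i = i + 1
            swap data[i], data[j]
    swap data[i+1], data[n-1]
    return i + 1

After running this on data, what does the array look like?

[-5, -3, -4, -6, -2, 0, 1, 2, 8, 7, 6, 4]

pivot = data[11] = -2; i = -1
j=0: data[0]=2 > -2 → no swap
j=1: data[1]=0 > -2 → no swap
j=2: data[2]=-5 ≤ -2 → i=0, swap data[0],data[2] → [-5, 0, 2, 8, 4, -3, 1, -4, -6, 7, 6, -2]
j=3: data[3]=8 > -2 → no swap
j=4: data[4]=4 > -2 → no swap
j=5: data[5]=-3 ≤ -2 → i=1, swap data[1],data[5] → [-5, -3, 2, 8, 4, 0, 1, -4, -6, 7, 6, -2]
j=6: data[6]=1 > -2 → no swap
j=7: data[7]=-4 ≤ -2 → i=2, swap data[2],data[7] → [-5, -3, -4, 8, 4, 0, 1, 2, -6, 7, 6, -2]
j=8: data[8]=-6 ≤ -2 → i=3, swap data[3],data[8] → [-5, -3, -4, -6, 4, 0, 1, 2, 8, 7, 6, -2]
j=9: data[9]=7 > -2 → no swap
j=10: data[10]=6 > -2 → no swap
final swap data[4],data[11] → [-5, -3, -4, -6, -2, 0, 1, 2, 8, 7, 6, 4]; return 4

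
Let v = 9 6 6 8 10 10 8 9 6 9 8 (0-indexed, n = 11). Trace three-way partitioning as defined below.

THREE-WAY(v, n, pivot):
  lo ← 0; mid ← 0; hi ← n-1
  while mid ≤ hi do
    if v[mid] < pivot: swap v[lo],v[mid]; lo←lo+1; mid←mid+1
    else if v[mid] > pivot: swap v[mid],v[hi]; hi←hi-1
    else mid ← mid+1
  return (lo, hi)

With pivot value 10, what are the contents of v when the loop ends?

9 6 6 8 8 9 6 9 8 10 10

lo=0 mid=0 hi=10
9<10: swap(0,0), lo=1 mid=1 ⇒ 9 6 6 8 10 10 8 9 6 9 8
6<10: swap(1,1), lo=2 mid=2 ⇒ 9 6 6 8 10 10 8 9 6 9 8
6<10: swap(2,2), lo=3 mid=3 ⇒ 9 6 6 8 10 10 8 9 6 9 8
8<10: swap(3,3), lo=4 mid=4 ⇒ 9 6 6 8 10 10 8 9 6 9 8
10=10: mid=5
10=10: mid=6
8<10: swap(4,6), lo=5 mid=7 ⇒ 9 6 6 8 8 10 10 9 6 9 8
9<10: swap(5,7), lo=6 mid=8 ⇒ 9 6 6 8 8 9 10 10 6 9 8
6<10: swap(6,8), lo=7 mid=9 ⇒ 9 6 6 8 8 9 6 10 10 9 8
9<10: swap(7,9), lo=8 mid=10 ⇒ 9 6 6 8 8 9 6 9 10 10 8
8<10: swap(8,10), lo=9 mid=11 ⇒ 9 6 6 8 8 9 6 9 8 10 10
done. lo=9 hi=10; v=9 6 6 8 8 9 6 9 8 10 10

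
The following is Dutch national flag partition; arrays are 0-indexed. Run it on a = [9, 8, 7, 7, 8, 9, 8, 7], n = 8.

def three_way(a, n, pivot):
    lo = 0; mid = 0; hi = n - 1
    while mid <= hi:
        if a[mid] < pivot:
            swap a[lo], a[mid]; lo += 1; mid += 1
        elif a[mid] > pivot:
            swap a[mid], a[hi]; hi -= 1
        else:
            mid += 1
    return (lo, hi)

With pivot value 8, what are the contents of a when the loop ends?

pivot = 8; lo=0, mid=0, hi=7
a[mid]=9>8: swap a[0],a[7]; hi=6 → [7, 8, 7, 7, 8, 9, 8, 9]
a[mid]=7<8: swap a[0],a[0]; lo=1,mid=1 → [7, 8, 7, 7, 8, 9, 8, 9]
a[mid]=8=8: mid=2
a[mid]=7<8: swap a[1],a[2]; lo=2,mid=3 → [7, 7, 8, 7, 8, 9, 8, 9]
a[mid]=7<8: swap a[2],a[3]; lo=3,mid=4 → [7, 7, 7, 8, 8, 9, 8, 9]
a[mid]=8=8: mid=5
a[mid]=9>8: swap a[5],a[6]; hi=5 → [7, 7, 7, 8, 8, 8, 9, 9]
a[mid]=8=8: mid=6
end: lo=3, hi=5; a = [7, 7, 7, 8, 8, 8, 9, 9]

[7, 7, 7, 8, 8, 8, 9, 9]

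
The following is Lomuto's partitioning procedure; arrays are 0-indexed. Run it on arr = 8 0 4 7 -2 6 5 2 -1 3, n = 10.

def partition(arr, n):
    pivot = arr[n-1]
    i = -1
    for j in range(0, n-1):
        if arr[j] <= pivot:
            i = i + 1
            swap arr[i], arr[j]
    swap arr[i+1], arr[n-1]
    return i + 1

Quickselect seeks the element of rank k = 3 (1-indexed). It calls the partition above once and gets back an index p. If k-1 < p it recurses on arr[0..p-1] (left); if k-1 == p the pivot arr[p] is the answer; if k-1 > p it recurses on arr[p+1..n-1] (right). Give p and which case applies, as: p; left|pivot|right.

pivot=3, i=-1
j=0: 8>3, skip
j=1: 0≤3, i=0, swap(0,1) ⇒ 0 8 4 7 -2 6 5 2 -1 3
j=2: 4>3, skip
j=3: 7>3, skip
j=4: -2≤3, i=1, swap(1,4) ⇒ 0 -2 4 7 8 6 5 2 -1 3
j=5: 6>3, skip
j=6: 5>3, skip
j=7: 2≤3, i=2, swap(2,7) ⇒ 0 -2 2 7 8 6 5 4 -1 3
j=8: -1≤3, i=3, swap(3,8) ⇒ 0 -2 2 -1 8 6 5 4 7 3
swap(4,9) ⇒ 0 -2 2 -1 3 6 5 4 7 8; return 4
p = 4; k-1 = 2 < 4 ⇒ left

4; left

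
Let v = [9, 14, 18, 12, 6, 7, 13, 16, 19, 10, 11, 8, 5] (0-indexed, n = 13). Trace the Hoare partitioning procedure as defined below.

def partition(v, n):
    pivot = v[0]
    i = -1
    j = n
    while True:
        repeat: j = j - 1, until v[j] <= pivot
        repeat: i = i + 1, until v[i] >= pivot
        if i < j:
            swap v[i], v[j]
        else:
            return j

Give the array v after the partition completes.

[5, 8, 7, 6, 12, 18, 13, 16, 19, 10, 11, 14, 9]

pivot = v[0] = 9; i = -1, j = 13
j→12 (v[12]=5≤9), i→0 (v[0]=9≥9); i<j, swap → [5, 14, 18, 12, 6, 7, 13, 16, 19, 10, 11, 8, 9]
j→11 (v[11]=8≤9), i→1 (v[1]=14≥9); i<j, swap → [5, 8, 18, 12, 6, 7, 13, 16, 19, 10, 11, 14, 9]
j→5 (v[5]=7≤9), i→2 (v[2]=18≥9); i<j, swap → [5, 8, 7, 12, 6, 18, 13, 16, 19, 10, 11, 14, 9]
j→4 (v[4]=6≤9), i→3 (v[3]=12≥9); i<j, swap → [5, 8, 7, 6, 12, 18, 13, 16, 19, 10, 11, 14, 9]
j→3, i→4; i≥j, return j=3. v = [5, 8, 7, 6, 12, 18, 13, 16, 19, 10, 11, 14, 9]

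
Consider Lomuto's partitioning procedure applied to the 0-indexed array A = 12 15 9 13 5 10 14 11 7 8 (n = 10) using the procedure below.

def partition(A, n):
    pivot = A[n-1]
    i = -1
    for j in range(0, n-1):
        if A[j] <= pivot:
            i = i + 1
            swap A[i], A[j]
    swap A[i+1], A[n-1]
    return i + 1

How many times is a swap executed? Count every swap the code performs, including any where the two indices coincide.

3

pivot = A[9] = 8; i = -1
j=0: A[0]=12 > 8 → no swap
j=1: A[1]=15 > 8 → no swap
j=2: A[2]=9 > 8 → no swap
j=3: A[3]=13 > 8 → no swap
j=4: A[4]=5 ≤ 8 → i=0, swap A[0],A[4] → 5 15 9 13 12 10 14 11 7 8
j=5: A[5]=10 > 8 → no swap
j=6: A[6]=14 > 8 → no swap
j=7: A[7]=11 > 8 → no swap
j=8: A[8]=7 ≤ 8 → i=1, swap A[1],A[8] → 5 7 9 13 12 10 14 11 15 8
final swap A[2],A[9] → 5 7 8 13 12 10 14 11 15 9; return 2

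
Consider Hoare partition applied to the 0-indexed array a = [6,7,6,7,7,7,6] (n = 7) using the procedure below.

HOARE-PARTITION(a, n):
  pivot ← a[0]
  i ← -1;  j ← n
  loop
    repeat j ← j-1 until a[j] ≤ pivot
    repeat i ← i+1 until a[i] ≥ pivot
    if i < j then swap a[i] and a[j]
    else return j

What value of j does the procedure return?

1

pivot = a[0] = 6; i = -1, j = 7
j→6 (a[6]=6≤6), i→0 (a[0]=6≥6); i<j, swap → [6,7,6,7,7,7,6]
j→2 (a[2]=6≤6), i→1 (a[1]=7≥6); i<j, swap → [6,6,7,7,7,7,6]
j→1, i→2; i≥j, return j=1. a = [6,6,7,7,7,7,6]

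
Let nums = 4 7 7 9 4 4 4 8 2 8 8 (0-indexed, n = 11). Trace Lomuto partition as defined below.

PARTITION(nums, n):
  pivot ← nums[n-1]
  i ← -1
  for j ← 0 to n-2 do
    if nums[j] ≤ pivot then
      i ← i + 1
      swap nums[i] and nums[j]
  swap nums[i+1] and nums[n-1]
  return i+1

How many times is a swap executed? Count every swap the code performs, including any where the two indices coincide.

pivot = nums[10] = 8; i = -1
j=0: nums[0]=4 ≤ 8 → i=0, swap nums[0],nums[0] (no change) → 4 7 7 9 4 4 4 8 2 8 8
j=1: nums[1]=7 ≤ 8 → i=1, swap nums[1],nums[1] (no change) → 4 7 7 9 4 4 4 8 2 8 8
j=2: nums[2]=7 ≤ 8 → i=2, swap nums[2],nums[2] (no change) → 4 7 7 9 4 4 4 8 2 8 8
j=3: nums[3]=9 > 8 → no swap
j=4: nums[4]=4 ≤ 8 → i=3, swap nums[3],nums[4] → 4 7 7 4 9 4 4 8 2 8 8
j=5: nums[5]=4 ≤ 8 → i=4, swap nums[4],nums[5] → 4 7 7 4 4 9 4 8 2 8 8
j=6: nums[6]=4 ≤ 8 → i=5, swap nums[5],nums[6] → 4 7 7 4 4 4 9 8 2 8 8
j=7: nums[7]=8 ≤ 8 → i=6, swap nums[6],nums[7] → 4 7 7 4 4 4 8 9 2 8 8
j=8: nums[8]=2 ≤ 8 → i=7, swap nums[7],nums[8] → 4 7 7 4 4 4 8 2 9 8 8
j=9: nums[9]=8 ≤ 8 → i=8, swap nums[8],nums[9] → 4 7 7 4 4 4 8 2 8 9 8
final swap nums[9],nums[10] → 4 7 7 4 4 4 8 2 8 8 9; return 9

10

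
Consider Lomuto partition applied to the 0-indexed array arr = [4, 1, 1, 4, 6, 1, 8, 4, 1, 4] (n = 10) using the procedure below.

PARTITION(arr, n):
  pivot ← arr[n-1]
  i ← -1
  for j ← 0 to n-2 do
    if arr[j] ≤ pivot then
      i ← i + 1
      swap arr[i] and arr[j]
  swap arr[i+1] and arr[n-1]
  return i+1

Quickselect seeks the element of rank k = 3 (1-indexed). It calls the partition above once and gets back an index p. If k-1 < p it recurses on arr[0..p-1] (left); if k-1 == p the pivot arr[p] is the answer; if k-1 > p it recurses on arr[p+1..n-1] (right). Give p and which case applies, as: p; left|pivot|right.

pivot = arr[9] = 4; i = -1
j=0: arr[0]=4 ≤ 4 → i=0, swap arr[0],arr[0] (no change) → [4, 1, 1, 4, 6, 1, 8, 4, 1, 4]
j=1: arr[1]=1 ≤ 4 → i=1, swap arr[1],arr[1] (no change) → [4, 1, 1, 4, 6, 1, 8, 4, 1, 4]
j=2: arr[2]=1 ≤ 4 → i=2, swap arr[2],arr[2] (no change) → [4, 1, 1, 4, 6, 1, 8, 4, 1, 4]
j=3: arr[3]=4 ≤ 4 → i=3, swap arr[3],arr[3] (no change) → [4, 1, 1, 4, 6, 1, 8, 4, 1, 4]
j=4: arr[4]=6 > 4 → no swap
j=5: arr[5]=1 ≤ 4 → i=4, swap arr[4],arr[5] → [4, 1, 1, 4, 1, 6, 8, 4, 1, 4]
j=6: arr[6]=8 > 4 → no swap
j=7: arr[7]=4 ≤ 4 → i=5, swap arr[5],arr[7] → [4, 1, 1, 4, 1, 4, 8, 6, 1, 4]
j=8: arr[8]=1 ≤ 4 → i=6, swap arr[6],arr[8] → [4, 1, 1, 4, 1, 4, 1, 6, 8, 4]
final swap arr[7],arr[9] → [4, 1, 1, 4, 1, 4, 1, 4, 8, 6]; return 7
p = 7; k-1 = 2 < 7 ⇒ left

7; left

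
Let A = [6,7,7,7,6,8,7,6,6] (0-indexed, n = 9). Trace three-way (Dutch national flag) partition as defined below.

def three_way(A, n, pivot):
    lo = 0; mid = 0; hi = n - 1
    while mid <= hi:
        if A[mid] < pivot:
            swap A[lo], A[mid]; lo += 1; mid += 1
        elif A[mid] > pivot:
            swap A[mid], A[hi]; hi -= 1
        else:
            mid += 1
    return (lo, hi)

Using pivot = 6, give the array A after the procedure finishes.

lo=0 mid=0 hi=8
6=6: mid=1
7>6: swap(1,8), hi=7 ⇒ [6,6,7,7,6,8,7,6,7]
6=6: mid=2
7>6: swap(2,7), hi=6 ⇒ [6,6,6,7,6,8,7,7,7]
6=6: mid=3
7>6: swap(3,6), hi=5 ⇒ [6,6,6,7,6,8,7,7,7]
7>6: swap(3,5), hi=4 ⇒ [6,6,6,8,6,7,7,7,7]
8>6: swap(3,4), hi=3 ⇒ [6,6,6,6,8,7,7,7,7]
6=6: mid=4
done. lo=0 hi=3; A=[6,6,6,6,8,7,7,7,7]

[6,6,6,6,8,7,7,7,7]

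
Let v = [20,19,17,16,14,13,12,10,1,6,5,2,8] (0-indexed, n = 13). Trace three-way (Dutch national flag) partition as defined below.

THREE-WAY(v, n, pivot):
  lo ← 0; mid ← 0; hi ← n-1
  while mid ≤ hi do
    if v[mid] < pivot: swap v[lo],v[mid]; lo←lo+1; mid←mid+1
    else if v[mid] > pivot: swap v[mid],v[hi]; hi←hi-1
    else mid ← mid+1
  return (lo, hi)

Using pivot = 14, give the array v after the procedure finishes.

pivot = 14; lo=0, mid=0, hi=12
v[mid]=20>14: swap v[0],v[12]; hi=11 → [8,19,17,16,14,13,12,10,1,6,5,2,20]
v[mid]=8<14: swap v[0],v[0]; lo=1,mid=1 → [8,19,17,16,14,13,12,10,1,6,5,2,20]
v[mid]=19>14: swap v[1],v[11]; hi=10 → [8,2,17,16,14,13,12,10,1,6,5,19,20]
v[mid]=2<14: swap v[1],v[1]; lo=2,mid=2 → [8,2,17,16,14,13,12,10,1,6,5,19,20]
v[mid]=17>14: swap v[2],v[10]; hi=9 → [8,2,5,16,14,13,12,10,1,6,17,19,20]
v[mid]=5<14: swap v[2],v[2]; lo=3,mid=3 → [8,2,5,16,14,13,12,10,1,6,17,19,20]
v[mid]=16>14: swap v[3],v[9]; hi=8 → [8,2,5,6,14,13,12,10,1,16,17,19,20]
v[mid]=6<14: swap v[3],v[3]; lo=4,mid=4 → [8,2,5,6,14,13,12,10,1,16,17,19,20]
v[mid]=14=14: mid=5
v[mid]=13<14: swap v[4],v[5]; lo=5,mid=6 → [8,2,5,6,13,14,12,10,1,16,17,19,20]
v[mid]=12<14: swap v[5],v[6]; lo=6,mid=7 → [8,2,5,6,13,12,14,10,1,16,17,19,20]
v[mid]=10<14: swap v[6],v[7]; lo=7,mid=8 → [8,2,5,6,13,12,10,14,1,16,17,19,20]
v[mid]=1<14: swap v[7],v[8]; lo=8,mid=9 → [8,2,5,6,13,12,10,1,14,16,17,19,20]
end: lo=8, hi=8; v = [8,2,5,6,13,12,10,1,14,16,17,19,20]

[8,2,5,6,13,12,10,1,14,16,17,19,20]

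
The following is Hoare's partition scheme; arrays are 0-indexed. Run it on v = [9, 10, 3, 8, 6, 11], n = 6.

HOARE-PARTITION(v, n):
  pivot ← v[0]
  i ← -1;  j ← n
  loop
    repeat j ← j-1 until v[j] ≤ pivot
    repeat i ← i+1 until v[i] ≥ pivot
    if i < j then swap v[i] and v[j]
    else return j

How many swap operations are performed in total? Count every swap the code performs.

2

pivot=9
j stops at 4 (6), i stops at 0 (9); swap ⇒ [6, 10, 3, 8, 9, 11]
j stops at 3 (8), i stops at 1 (10); swap ⇒ [6, 8, 3, 10, 9, 11]
j stops at 2, i stops at 3; i≥j ⇒ return 2. v=[6, 8, 3, 10, 9, 11]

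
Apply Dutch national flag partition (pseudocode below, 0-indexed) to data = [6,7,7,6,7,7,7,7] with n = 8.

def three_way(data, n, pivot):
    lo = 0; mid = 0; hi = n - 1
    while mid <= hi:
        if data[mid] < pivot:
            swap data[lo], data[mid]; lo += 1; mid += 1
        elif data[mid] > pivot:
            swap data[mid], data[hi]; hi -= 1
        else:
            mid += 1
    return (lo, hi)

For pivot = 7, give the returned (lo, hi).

(2, 7)

pivot = 7; lo=0, mid=0, hi=7
data[mid]=6<7: swap data[0],data[0]; lo=1,mid=1 → [6,7,7,6,7,7,7,7]
data[mid]=7=7: mid=2
data[mid]=7=7: mid=3
data[mid]=6<7: swap data[1],data[3]; lo=2,mid=4 → [6,6,7,7,7,7,7,7]
data[mid]=7=7: mid=5
data[mid]=7=7: mid=6
data[mid]=7=7: mid=7
data[mid]=7=7: mid=8
end: lo=2, hi=7; data = [6,6,7,7,7,7,7,7]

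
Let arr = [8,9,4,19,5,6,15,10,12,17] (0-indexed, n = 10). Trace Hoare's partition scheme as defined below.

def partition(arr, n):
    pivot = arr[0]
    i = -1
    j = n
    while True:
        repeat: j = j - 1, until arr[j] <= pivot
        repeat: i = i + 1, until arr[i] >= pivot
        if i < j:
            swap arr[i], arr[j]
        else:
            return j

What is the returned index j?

pivot=8
j stops at 5 (6), i stops at 0 (8); swap ⇒ [6,9,4,19,5,8,15,10,12,17]
j stops at 4 (5), i stops at 1 (9); swap ⇒ [6,5,4,19,9,8,15,10,12,17]
j stops at 2, i stops at 3; i≥j ⇒ return 2. arr=[6,5,4,19,9,8,15,10,12,17]

2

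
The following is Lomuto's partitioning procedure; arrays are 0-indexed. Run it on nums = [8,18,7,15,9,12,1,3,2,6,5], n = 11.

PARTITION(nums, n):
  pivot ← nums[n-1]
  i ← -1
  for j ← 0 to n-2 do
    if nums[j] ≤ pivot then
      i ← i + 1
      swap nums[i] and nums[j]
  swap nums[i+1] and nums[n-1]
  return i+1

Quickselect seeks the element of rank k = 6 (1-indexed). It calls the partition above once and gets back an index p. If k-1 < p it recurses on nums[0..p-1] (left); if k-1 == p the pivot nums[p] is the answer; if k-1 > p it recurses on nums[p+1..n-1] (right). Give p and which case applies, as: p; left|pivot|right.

3; right

pivot = nums[10] = 5; i = -1
j=0: nums[0]=8 > 5 → no swap
j=1: nums[1]=18 > 5 → no swap
j=2: nums[2]=7 > 5 → no swap
j=3: nums[3]=15 > 5 → no swap
j=4: nums[4]=9 > 5 → no swap
j=5: nums[5]=12 > 5 → no swap
j=6: nums[6]=1 ≤ 5 → i=0, swap nums[0],nums[6] → [1,18,7,15,9,12,8,3,2,6,5]
j=7: nums[7]=3 ≤ 5 → i=1, swap nums[1],nums[7] → [1,3,7,15,9,12,8,18,2,6,5]
j=8: nums[8]=2 ≤ 5 → i=2, swap nums[2],nums[8] → [1,3,2,15,9,12,8,18,7,6,5]
j=9: nums[9]=6 > 5 → no swap
final swap nums[3],nums[10] → [1,3,2,5,9,12,8,18,7,6,15]; return 3
p = 3; k-1 = 5 > 3 ⇒ right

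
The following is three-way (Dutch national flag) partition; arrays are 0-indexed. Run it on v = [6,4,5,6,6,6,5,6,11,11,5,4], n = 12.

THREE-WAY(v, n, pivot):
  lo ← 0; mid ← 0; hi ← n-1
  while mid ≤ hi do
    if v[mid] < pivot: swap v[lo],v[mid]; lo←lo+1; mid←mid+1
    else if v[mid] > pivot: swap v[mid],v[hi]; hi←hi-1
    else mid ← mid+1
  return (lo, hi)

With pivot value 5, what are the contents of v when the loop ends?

lo=0 mid=0 hi=11
6>5: swap(0,11), hi=10 ⇒ [4,4,5,6,6,6,5,6,11,11,5,6]
4<5: swap(0,0), lo=1 mid=1 ⇒ [4,4,5,6,6,6,5,6,11,11,5,6]
4<5: swap(1,1), lo=2 mid=2 ⇒ [4,4,5,6,6,6,5,6,11,11,5,6]
5=5: mid=3
6>5: swap(3,10), hi=9 ⇒ [4,4,5,5,6,6,5,6,11,11,6,6]
5=5: mid=4
6>5: swap(4,9), hi=8 ⇒ [4,4,5,5,11,6,5,6,11,6,6,6]
11>5: swap(4,8), hi=7 ⇒ [4,4,5,5,11,6,5,6,11,6,6,6]
11>5: swap(4,7), hi=6 ⇒ [4,4,5,5,6,6,5,11,11,6,6,6]
6>5: swap(4,6), hi=5 ⇒ [4,4,5,5,5,6,6,11,11,6,6,6]
5=5: mid=5
6>5: swap(5,5), hi=4 ⇒ [4,4,5,5,5,6,6,11,11,6,6,6]
done. lo=2 hi=4; v=[4,4,5,5,5,6,6,11,11,6,6,6]

[4,4,5,5,5,6,6,11,11,6,6,6]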